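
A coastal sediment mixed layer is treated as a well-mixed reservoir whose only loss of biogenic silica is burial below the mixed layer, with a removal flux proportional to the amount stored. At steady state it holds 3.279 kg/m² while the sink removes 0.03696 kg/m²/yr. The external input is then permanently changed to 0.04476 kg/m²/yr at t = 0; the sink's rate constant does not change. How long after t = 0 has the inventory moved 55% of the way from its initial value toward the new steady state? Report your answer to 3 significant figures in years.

τ = M₀/F₀ = 3.279/0.03696 = 88.72 yr.
The remaining gap fraction is e^(−t/τ); 55% covered ⇒ e^(−t/τ) = 0.450.
t = −τ ln(0.450) = 88.72 × 0.7985 = 70.84 yr.

70.8 yr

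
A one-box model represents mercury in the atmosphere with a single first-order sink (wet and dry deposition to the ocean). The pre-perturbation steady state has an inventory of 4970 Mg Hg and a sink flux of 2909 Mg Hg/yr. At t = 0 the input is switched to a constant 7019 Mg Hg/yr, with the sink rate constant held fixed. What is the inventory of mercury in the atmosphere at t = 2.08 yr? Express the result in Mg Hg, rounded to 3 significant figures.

Residence time τ = M₀/F₀ = 1.708 yr. The eventual steady state is M_∞ = M₀·(F₁/F₀) = 4970 × 7019/2909 = 11992 Mg Hg.
The anomaly ΔM(t) = M(t) − M_∞ decays as ΔM₀·e^(−t/τ) with ΔM₀ = 4970 − 11992 = −7022 Mg Hg.
At t = 2.08 yr, e^(−t/τ) = e^(−1.217) = 0.2960, so ΔM = −2078 Mg Hg and M = 11992 − 2078 = 9913.5 Mg Hg.

9910 Mg Hg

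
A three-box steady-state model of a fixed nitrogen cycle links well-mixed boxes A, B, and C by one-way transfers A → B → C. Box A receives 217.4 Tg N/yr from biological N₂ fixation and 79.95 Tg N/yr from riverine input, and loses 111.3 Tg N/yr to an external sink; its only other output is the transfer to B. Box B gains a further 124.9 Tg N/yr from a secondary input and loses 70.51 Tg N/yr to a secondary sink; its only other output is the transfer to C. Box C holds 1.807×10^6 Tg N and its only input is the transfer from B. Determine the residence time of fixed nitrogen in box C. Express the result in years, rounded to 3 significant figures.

Box A: F(A→B) = (217.4 + 79.95) − 111.3 = 186.05 Tg N/yr.
Box B: F(B→C) = (186.05 + 124.9) − 70.51 = 240.44 Tg N/yr.
Box C throughput = its input = 240.44 Tg N/yr; τ = 1.807×10^6 / 240.44 = 7515 yr.

7520 yr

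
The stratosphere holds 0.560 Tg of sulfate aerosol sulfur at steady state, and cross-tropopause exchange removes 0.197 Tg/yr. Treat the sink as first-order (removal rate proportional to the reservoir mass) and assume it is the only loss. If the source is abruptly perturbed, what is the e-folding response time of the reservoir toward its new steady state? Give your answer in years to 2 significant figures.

For a linear reservoir the response time equals the residence time τ = M/F.
τ = 0.560 / 0.197 = 2.843 yr.

2.8 yr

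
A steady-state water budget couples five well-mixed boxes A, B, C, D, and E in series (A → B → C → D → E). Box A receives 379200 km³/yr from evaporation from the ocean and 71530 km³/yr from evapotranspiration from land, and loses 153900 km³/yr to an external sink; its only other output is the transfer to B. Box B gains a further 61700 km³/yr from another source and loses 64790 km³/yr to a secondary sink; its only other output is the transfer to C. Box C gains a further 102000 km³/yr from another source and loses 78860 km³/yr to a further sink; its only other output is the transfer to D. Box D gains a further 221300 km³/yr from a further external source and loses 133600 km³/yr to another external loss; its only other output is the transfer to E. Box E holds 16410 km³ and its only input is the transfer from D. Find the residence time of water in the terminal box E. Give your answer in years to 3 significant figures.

0.0406 yr

Box A: F(A→B) = (379200 + 71530) − 153900 = 296830 km³/yr.
Box B: F(B→C) = (296830 + 61700) − 64790 = 293740 km³/yr.
Box C: F(C→D) = (293740 + 102000) − 78860 = 316880 km³/yr.
Box D: F(D→E) = (316880 + 221300) − 133600 = 404580 km³/yr.
Box E throughput = its input = 404580 km³/yr; τ = 16410 / 404580 = 0.04056 yr.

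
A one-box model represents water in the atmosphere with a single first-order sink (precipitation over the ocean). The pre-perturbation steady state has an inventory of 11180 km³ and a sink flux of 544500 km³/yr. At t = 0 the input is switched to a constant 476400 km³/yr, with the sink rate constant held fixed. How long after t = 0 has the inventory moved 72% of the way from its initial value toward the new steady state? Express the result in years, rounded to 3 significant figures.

0.0261 yr

τ = M₀/F₀ = 11180/544500 = 0.02053 yr.
The remaining gap fraction is e^(−t/τ); 72% covered ⇒ e^(−t/τ) = 0.280.
t = −τ ln(0.280) = 0.02053 × 1.273 = 0.02614 yr.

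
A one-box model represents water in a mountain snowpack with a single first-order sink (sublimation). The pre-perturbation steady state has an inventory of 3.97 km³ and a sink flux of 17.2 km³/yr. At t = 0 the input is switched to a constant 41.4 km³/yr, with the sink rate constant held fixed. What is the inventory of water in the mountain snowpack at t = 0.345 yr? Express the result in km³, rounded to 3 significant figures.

8.30 km³

The sink rate constant is k = F₀/M₀ = 17.2/3.97 = 4.332 yr⁻¹.
Solving dM/dt = F₁ − kM with M(0) = M₀ gives M(t) = F₁/k + (M₀ − F₁/k)·e^(−kt).
F₁/k = 41.4/4.332 = 9.5557 km³; kt = 4.332 × 0.345 = 1.495, e^(−kt) = 0.2243.
M(0.345) = 9.5557 + (3.97 − 9.5557) × 0.2243 = 9.5557 − 1.253 = 8.3027 km³.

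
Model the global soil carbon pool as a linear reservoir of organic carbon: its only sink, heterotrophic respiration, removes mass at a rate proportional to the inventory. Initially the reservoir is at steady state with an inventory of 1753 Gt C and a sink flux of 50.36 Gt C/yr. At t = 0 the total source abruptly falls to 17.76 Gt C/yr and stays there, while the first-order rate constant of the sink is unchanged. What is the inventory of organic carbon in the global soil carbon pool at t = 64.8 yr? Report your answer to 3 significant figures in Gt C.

795 Gt C

The sink rate constant is k = F₀/M₀ = 50.36/1753 = 0.02873 yr⁻¹.
Solving dM/dt = F₁ − kM with M(0) = M₀ gives M(t) = F₁/k + (M₀ − F₁/k)·e^(−kt).
F₁/k = 17.76/0.02873 = 618.21 Gt C; kt = 0.02873 × 64.8 = 1.862, e^(−kt) = 0.1554.
M(64.8) = 618.21 + (1753 − 618.21) × 0.1554 = 618.21 + 176.4 = 794.59 Gt C.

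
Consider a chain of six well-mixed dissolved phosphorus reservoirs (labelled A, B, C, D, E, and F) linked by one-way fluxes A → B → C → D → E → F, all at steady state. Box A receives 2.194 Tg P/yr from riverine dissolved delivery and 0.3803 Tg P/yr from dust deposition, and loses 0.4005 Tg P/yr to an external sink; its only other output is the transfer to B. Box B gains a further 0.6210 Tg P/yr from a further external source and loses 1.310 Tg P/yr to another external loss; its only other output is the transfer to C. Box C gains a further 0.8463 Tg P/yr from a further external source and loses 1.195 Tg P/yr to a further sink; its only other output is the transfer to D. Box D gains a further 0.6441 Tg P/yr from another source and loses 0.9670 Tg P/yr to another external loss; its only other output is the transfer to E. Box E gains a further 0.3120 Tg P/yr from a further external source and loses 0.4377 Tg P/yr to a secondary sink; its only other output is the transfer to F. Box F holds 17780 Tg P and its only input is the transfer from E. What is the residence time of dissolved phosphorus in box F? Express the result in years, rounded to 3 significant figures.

25900 yr

Box A: F(A→B) = (2.194 + 0.3803) − 0.4005 = 2.1738 Tg P/yr.
Box B: F(B→C) = (2.1738 + 0.6210) − 1.310 = 1.4848 Tg P/yr.
Box C: F(C→D) = (1.4848 + 0.8463) − 1.195 = 1.1361 Tg P/yr.
Box D: F(D→E) = (1.1361 + 0.6441) − 0.9670 = 0.81320 Tg P/yr.
Box E: F(E→F) = (0.81320 + 0.3120) − 0.4377 = 0.68750 Tg P/yr.
Box F throughput = its input = 0.68750 Tg P/yr; τ = 17780 / 0.68750 = 25860 yr.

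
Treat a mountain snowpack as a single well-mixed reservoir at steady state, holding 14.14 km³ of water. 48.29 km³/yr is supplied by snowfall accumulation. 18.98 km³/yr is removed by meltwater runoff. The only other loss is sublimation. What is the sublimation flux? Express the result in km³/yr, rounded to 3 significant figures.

29.3 km³/yr

At steady state ΣF_in = ΣF_out.
ΣF_in = 48.290 km³/yr.
Sublimation flux = ΣF_in − (18.98) = 48.290 − 18.98 = 29.31 km³/yr.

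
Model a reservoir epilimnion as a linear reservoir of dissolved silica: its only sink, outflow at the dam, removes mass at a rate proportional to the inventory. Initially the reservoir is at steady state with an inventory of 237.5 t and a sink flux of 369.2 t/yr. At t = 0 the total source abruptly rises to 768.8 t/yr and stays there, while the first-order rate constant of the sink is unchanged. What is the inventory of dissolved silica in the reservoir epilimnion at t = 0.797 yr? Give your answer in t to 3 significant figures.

420 t

The sink rate constant is k = F₀/M₀ = 369.2/237.5 = 1.555 yr⁻¹.
Solving dM/dt = F₁ − kM with M(0) = M₀ gives M(t) = F₁/k + (M₀ − F₁/k)·e^(−kt).
F₁/k = 768.8/1.555 = 494.56 t; kt = 1.555 × 0.797 = 1.239, e^(−kt) = 0.2897.
M(0.797) = 494.56 + (237.5 − 494.56) × 0.2897 = 494.56 − 74.47 = 420.09 t.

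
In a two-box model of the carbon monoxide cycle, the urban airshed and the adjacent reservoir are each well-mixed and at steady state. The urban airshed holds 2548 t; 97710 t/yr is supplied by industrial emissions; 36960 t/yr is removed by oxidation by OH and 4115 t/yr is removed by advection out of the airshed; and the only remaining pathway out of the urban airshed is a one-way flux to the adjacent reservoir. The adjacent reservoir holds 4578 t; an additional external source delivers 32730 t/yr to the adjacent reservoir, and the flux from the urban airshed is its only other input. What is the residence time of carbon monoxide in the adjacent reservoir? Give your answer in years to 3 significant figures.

0.0512 yr

Balance the urban airshed: ΣF_in = 97710 t/yr.
Flux to the adjacent reservoir = ΣF_in − (36960 + 4115) = 56635 t/yr.
Total input to the adjacent reservoir = 56635 + 32730 = 89365 t/yr; at steady state this equals its total output.
τ = M / F = 4578 / 89365 = 0.05123 yr.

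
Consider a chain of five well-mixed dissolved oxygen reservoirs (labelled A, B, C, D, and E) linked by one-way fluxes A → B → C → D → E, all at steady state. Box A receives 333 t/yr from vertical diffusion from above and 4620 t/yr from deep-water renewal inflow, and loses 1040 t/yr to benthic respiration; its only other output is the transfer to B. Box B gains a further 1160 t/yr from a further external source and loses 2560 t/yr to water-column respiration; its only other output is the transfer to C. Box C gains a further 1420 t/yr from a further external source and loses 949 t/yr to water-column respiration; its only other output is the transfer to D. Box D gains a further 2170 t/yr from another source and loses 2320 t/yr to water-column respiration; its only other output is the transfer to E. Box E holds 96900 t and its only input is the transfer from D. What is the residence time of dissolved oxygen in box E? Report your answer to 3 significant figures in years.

34.2 yr

Box A: F(A→B) = (333 + 4620) − 1040 = 3913.0 t/yr.
Box B: F(B→C) = (3913.0 + 1160) − 2560 = 2513.0 t/yr.
Box C: F(C→D) = (2513.0 + 1420) − 949 = 2984.0 t/yr.
Box D: F(D→E) = (2984.0 + 2170) − 2320 = 2834.0 t/yr.
Box E throughput = its input = 2834.0 t/yr; τ = 96900 / 2834.0 = 34.19 yr.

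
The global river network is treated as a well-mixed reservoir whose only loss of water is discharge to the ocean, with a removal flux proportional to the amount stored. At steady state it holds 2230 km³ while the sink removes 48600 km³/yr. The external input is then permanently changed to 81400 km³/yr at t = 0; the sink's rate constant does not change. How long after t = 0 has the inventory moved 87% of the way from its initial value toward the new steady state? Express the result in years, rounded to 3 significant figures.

0.0936 yr

τ = M₀/F₀ = 2230/48600 = 0.04588 yr.
The remaining gap fraction is e^(−t/τ); 87% covered ⇒ e^(−t/τ) = 0.130.
t = −τ ln(0.130) = 0.04588 × 2.040 = 0.09362 yr.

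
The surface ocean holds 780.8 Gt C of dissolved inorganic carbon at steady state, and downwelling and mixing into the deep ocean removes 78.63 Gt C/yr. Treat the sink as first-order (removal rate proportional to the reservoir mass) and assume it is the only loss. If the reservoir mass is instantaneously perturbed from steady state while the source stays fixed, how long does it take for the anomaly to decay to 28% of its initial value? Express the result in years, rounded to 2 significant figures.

13 yr

For a linear reservoir the anomaly decays as exp(−t/τ) with τ = M/F = 780.8/78.63 = 9.930 yr.
exp(−t/τ) = 0.28 ⇒ t = −τ ln(0.28) = 9.930 × 1.273 = 12.64 yr.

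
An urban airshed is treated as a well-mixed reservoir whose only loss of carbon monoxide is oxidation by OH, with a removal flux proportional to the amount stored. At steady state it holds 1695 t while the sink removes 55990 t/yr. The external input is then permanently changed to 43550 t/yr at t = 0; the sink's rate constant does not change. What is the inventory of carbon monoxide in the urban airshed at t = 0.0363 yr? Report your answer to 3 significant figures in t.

The sink rate constant is k = F₀/M₀ = 55990/1695 = 33.03 yr⁻¹.
Solving dM/dt = F₁ − kM with M(0) = M₀ gives M(t) = F₁/k + (M₀ − F₁/k)·e^(−kt).
F₁/k = 43550/33.03 = 1318.4 t; kt = 33.03 × 0.0363 = 1.199, e^(−kt) = 0.3015.
M(0.0363) = 1318.4 + (1695 − 1318.4) × 0.3015 = 1318.4 + 113.5 = 1431.9 t.

1430 t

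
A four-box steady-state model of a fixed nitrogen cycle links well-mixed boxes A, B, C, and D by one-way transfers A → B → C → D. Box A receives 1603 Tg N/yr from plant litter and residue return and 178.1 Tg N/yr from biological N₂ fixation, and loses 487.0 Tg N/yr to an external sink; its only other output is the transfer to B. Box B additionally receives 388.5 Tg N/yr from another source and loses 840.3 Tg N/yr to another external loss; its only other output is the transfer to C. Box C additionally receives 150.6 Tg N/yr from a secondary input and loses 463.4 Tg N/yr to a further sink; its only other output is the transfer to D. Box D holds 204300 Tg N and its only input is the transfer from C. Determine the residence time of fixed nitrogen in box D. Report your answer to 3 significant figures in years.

386 yr

Box A: F(A→B) = (1603 + 178.1) − 487.0 = 1294.1 Tg N/yr.
Box B: F(B→C) = (1294.1 + 388.5) − 840.3 = 842.30 Tg N/yr.
Box C: F(C→D) = (842.30 + 150.6) − 463.4 = 529.50 Tg N/yr.
Box D throughput = its input = 529.50 Tg N/yr; τ = 204300 / 529.50 = 385.8 yr.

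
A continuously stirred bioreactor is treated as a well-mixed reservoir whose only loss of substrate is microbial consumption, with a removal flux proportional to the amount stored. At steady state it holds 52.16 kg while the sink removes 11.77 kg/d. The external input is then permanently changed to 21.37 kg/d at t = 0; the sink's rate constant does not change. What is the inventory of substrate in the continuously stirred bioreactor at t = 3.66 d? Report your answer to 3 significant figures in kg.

τ = M₀/F₀ = 52.16/11.77 = 4.432 d; rate constant k = 1/τ.
New steady state M_∞ = F₁/k = F₁·τ = 21.37 × 4.432 = 94.703 kg.
M(t) = M_∞ + (M₀ − M_∞)·e^(−t/τ); t/τ = 3.66/4.432 = 0.8259, so e^(−t/τ) = 0.4378.
M(t) = 94.703 − 42.54 × 0.4378 = 76.076 kg.

76.1 kg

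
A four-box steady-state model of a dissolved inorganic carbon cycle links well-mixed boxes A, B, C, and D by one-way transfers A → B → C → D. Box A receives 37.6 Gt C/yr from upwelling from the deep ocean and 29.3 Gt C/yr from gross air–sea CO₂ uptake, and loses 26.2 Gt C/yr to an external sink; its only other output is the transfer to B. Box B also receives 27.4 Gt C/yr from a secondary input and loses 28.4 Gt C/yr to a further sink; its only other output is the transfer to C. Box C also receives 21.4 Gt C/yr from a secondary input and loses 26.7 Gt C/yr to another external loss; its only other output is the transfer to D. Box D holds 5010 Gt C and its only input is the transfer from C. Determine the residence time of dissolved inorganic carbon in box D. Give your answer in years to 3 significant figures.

Box A: F(A→B) = (37.6 + 29.3) − 26.2 = 40.700 Gt C/yr.
Box B: F(B→C) = (40.700 + 27.4) − 28.4 = 39.700 Gt C/yr.
Box C: F(C→D) = (39.700 + 21.4) − 26.7 = 34.400 Gt C/yr.
Box D throughput = its input = 34.400 Gt C/yr; τ = 5010 / 34.400 = 145.6 yr.

146 yr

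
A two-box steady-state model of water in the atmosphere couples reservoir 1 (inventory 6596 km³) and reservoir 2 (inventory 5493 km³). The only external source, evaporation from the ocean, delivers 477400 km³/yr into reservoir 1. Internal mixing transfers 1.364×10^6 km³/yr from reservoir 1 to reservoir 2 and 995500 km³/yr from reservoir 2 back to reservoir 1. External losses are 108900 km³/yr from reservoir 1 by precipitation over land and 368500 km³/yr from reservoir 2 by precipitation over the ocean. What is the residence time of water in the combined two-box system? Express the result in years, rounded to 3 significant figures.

For the system as a whole, the A↔B exchange is internal and contributes nothing to the throughput; only the external sinks remove mass.
M_total = 6596 + 5493 = 12089 km³.
ΣF_external_out = 108900 + 368500 = 477400 km³/yr.
τ = M_total / ΣF_ext = 12089 / 477400 = 0.02532 yr.

0.0253 yr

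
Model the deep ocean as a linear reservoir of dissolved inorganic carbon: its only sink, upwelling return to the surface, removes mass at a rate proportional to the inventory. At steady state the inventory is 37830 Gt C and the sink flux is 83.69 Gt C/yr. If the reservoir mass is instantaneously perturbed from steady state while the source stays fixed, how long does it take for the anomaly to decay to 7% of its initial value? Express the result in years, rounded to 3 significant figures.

For a linear reservoir the anomaly decays as exp(−t/τ) with τ = M/F = 37830/83.69 = 452.0 yr.
exp(−t/τ) = 0.07 ⇒ t = −τ ln(0.07) = 452.0 × 2.659 = 1202 yr.

1200 yr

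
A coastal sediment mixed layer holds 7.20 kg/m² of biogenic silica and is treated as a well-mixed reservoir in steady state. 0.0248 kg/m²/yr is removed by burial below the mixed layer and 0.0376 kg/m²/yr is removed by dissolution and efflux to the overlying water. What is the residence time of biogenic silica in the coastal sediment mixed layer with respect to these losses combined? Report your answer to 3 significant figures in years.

115 yr

Total removal = 0.02480 + 0.03760 = 0.062400 kg/m²/yr.
τ = M / ΣF_out = 7.20 / 0.062400 = 115.4 yr.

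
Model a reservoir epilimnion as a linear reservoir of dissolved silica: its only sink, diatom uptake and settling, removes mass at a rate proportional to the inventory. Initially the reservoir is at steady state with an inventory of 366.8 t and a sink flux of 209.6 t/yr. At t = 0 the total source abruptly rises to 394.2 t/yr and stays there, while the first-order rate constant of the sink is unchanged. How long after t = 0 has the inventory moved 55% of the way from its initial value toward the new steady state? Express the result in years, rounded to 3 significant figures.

1.40 yr

τ = M₀/F₀ = 366.8/209.6 = 1.750 yr.
The remaining gap fraction is e^(−t/τ); 55% covered ⇒ e^(−t/τ) = 0.450.
t = −τ ln(0.450) = 1.750 × 0.7985 = 1.397 yr.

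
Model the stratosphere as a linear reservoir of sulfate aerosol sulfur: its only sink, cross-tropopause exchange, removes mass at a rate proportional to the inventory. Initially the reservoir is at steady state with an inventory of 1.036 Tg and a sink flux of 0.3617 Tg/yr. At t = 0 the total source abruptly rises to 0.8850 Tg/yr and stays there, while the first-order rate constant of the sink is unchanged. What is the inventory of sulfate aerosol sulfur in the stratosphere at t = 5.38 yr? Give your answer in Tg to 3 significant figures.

τ = M₀/F₀ = 1.036/0.3617 = 2.864 yr; rate constant k = 1/τ.
New steady state M_∞ = F₁/k = F₁·τ = 0.8850 × 2.864 = 2.5349 Tg.
M(t) = M_∞ + (M₀ − M_∞)·e^(−t/τ); t/τ = 5.38/2.864 = 1.878, so e^(−t/τ) = 0.1528.
M(t) = 2.5349 − 1.499 × 0.1528 = 2.3058 Tg.

2.31 Tg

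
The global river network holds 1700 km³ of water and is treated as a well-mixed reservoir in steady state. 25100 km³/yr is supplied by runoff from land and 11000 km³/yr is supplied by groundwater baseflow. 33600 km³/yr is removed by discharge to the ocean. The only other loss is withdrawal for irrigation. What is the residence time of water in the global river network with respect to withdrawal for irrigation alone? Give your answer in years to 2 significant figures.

At steady state ΣF_in = ΣF_out.
ΣF_in = 25100 + 11000 = 36100 km³/yr.
Withdrawal for irrigation flux = ΣF_in − (33600) = 36100 − 33600 = 2500 km³/yr.
τ = M / F = 1700 / 2500 = 0.6800 yr.

0.68 yr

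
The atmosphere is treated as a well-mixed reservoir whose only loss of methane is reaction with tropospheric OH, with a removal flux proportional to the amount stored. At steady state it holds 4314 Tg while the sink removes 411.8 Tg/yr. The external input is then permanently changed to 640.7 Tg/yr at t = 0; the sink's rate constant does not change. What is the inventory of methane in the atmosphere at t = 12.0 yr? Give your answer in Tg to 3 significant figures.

5950 Tg

The sink rate constant is k = F₀/M₀ = 411.8/4314 = 0.09546 yr⁻¹.
Solving dM/dt = F₁ − kM with M(0) = M₀ gives M(t) = F₁/k + (M₀ − F₁/k)·e^(−kt).
F₁/k = 640.7/0.09546 = 6711.9 Tg; kt = 0.09546 × 12.0 = 1.145, e^(−kt) = 0.3181.
M(12.0) = 6711.9 + (4314 − 6711.9) × 0.3181 = 6711.9 − 762.7 = 5949.2 Tg.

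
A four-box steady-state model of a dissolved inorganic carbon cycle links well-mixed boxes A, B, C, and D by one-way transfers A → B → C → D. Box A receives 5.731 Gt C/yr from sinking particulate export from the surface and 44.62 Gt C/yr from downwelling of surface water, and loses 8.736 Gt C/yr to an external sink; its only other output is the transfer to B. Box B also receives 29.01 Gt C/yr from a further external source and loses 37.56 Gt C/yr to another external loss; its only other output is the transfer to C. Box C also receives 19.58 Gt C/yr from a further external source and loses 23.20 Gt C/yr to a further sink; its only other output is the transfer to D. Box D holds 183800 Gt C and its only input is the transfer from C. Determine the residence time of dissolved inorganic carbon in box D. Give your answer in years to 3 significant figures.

Box A: F(A→B) = (5.731 + 44.62) − 8.736 = 41.615 Gt C/yr.
Box B: F(B→C) = (41.615 + 29.01) − 37.56 = 33.065 Gt C/yr.
Box C: F(C→D) = (33.065 + 19.58) − 23.20 = 29.445 Gt C/yr.
Box D throughput = its input = 29.445 Gt C/yr; τ = 183800 / 29.445 = 6242 yr.

6240 yr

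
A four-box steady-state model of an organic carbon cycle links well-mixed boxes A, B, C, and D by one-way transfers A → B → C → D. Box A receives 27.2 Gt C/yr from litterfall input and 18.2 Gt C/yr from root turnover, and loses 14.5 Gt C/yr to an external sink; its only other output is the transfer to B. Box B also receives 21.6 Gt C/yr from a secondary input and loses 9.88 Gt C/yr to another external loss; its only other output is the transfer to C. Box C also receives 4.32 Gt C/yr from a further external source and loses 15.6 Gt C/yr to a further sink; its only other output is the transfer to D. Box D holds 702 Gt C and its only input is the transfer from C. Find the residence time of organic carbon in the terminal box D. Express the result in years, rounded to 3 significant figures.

Box A: F(A→B) = (27.2 + 18.2) − 14.5 = 30.900 Gt C/yr.
Box B: F(B→C) = (30.900 + 21.6) − 9.88 = 42.620 Gt C/yr.
Box C: F(C→D) = (42.620 + 4.32) − 15.6 = 31.340 Gt C/yr.
Box D throughput = its input = 31.340 Gt C/yr; τ = 702 / 31.340 = 22.40 yr.

22.4 yr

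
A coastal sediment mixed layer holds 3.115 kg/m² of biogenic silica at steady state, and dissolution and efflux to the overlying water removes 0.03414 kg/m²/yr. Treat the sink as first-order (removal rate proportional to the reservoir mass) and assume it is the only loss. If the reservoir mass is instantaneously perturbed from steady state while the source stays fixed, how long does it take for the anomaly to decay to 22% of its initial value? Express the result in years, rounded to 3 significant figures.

For a linear reservoir the anomaly decays as exp(−t/τ) with τ = M/F = 3.115/0.03414 = 91.24 yr.
exp(−t/τ) = 0.22 ⇒ t = −τ ln(0.22) = 91.24 × 1.514 = 138.2 yr.

138 yr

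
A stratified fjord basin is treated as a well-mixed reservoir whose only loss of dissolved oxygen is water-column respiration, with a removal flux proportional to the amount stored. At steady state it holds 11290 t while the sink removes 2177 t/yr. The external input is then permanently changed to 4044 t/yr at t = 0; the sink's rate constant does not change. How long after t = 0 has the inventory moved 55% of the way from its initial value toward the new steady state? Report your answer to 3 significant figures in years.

4.14 yr

τ = M₀/F₀ = 11290/2177 = 5.186 yr.
The remaining gap fraction is e^(−t/τ); 55% covered ⇒ e^(−t/τ) = 0.450.
t = −τ ln(0.450) = 5.186 × 0.7985 = 4.141 yr.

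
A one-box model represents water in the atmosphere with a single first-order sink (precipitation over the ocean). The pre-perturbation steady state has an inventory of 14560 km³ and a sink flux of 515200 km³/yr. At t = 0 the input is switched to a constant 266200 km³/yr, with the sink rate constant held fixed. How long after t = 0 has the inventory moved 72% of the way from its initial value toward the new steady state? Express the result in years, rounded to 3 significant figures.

τ = M₀/F₀ = 14560/515200 = 0.02826 yr.
The remaining gap fraction is e^(−t/τ); 72% covered ⇒ e^(−t/τ) = 0.280.
t = −τ ln(0.280) = 0.02826 × 1.273 = 0.03598 yr.

0.0360 yr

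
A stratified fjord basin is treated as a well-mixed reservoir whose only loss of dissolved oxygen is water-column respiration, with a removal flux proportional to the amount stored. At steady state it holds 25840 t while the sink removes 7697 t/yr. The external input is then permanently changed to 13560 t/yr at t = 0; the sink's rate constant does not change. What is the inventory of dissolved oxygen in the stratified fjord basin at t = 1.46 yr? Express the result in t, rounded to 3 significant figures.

The sink rate constant is k = F₀/M₀ = 7697/25840 = 0.2979 yr⁻¹.
Solving dM/dt = F₁ − kM with M(0) = M₀ gives M(t) = F₁/k + (M₀ − F₁/k)·e^(−kt).
F₁/k = 13560/0.2979 = 45523 t; kt = 0.2979 × 1.46 = 0.4349, e^(−kt) = 0.6473.
M(1.46) = 45523 + (25840 − 45523) × 0.6473 = 45523 − 12740 = 32782 t.

32800 t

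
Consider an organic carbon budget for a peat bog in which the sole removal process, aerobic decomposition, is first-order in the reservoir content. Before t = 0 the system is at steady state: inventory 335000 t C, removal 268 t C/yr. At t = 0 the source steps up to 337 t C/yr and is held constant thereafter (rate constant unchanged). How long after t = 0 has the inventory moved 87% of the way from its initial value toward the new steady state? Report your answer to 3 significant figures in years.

2550 yr

τ = M₀/F₀ = 335000/268 = 1250 yr.
The remaining gap fraction is e^(−t/τ); 87% covered ⇒ e^(−t/τ) = 0.130.
t = −τ ln(0.130) = 1250 × 2.040 = 2550 yr.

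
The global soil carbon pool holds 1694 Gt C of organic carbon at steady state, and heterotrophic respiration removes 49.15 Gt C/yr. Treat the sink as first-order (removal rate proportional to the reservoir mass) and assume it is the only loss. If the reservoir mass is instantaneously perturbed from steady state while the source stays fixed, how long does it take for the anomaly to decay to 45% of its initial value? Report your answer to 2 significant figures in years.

For a linear reservoir the anomaly decays as exp(−t/τ) with τ = M/F = 1694/49.15 = 34.47 yr.
exp(−t/τ) = 0.45 ⇒ t = −τ ln(0.45) = 34.47 × 0.7985 = 27.52 yr.

28 yr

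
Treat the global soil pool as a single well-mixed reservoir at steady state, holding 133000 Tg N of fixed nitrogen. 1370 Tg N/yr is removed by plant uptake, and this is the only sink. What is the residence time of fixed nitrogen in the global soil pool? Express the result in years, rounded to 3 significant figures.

τ = M / F = 133000 / 1370 = 97.08 yr.

97.1 yr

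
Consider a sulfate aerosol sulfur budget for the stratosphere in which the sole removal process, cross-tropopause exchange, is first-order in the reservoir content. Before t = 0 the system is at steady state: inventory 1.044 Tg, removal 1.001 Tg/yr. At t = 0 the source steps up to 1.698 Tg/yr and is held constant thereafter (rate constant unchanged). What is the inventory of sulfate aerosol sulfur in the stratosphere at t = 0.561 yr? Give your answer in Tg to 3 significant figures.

τ = M₀/F₀ = 1.044/1.001 = 1.043 yr; rate constant k = 1/τ.
New steady state M_∞ = F₁/k = F₁·τ = 1.698 × 1.043 = 1.7709 Tg.
M(t) = M_∞ + (M₀ − M_∞)·e^(−t/τ); t/τ = 0.561/1.043 = 0.5379, so e^(−t/τ) = 0.5840.
M(t) = 1.7709 − 0.7269 × 0.5840 = 1.3464 Tg.

1.35 Tg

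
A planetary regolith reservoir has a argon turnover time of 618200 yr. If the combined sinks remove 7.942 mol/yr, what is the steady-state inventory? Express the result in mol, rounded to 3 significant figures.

τ = M/F ⇒ M = τ × F = 618200 × 7.942 = 4.910×10^6 mol.

4.91×10^6 mol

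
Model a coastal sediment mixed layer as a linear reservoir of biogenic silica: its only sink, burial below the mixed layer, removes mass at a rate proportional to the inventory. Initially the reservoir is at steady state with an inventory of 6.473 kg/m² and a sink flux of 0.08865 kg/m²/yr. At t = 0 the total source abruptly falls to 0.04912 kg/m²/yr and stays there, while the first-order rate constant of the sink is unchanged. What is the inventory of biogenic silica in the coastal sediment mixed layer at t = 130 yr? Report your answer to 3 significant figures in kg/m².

τ = M₀/F₀ = 6.473/0.08865 = 73.02 yr; rate constant k = 1/τ.
New steady state M_∞ = F₁/k = F₁·τ = 0.04912 × 73.02 = 3.5866 kg/m².
M(t) = M_∞ + (M₀ − M_∞)·e^(−t/τ); t/τ = 130/73.02 = 1.780, so e^(−t/τ) = 0.1686.
M(t) = 3.5866 + 2.886 × 0.1686 = 4.0732 kg/m².

4.07 kg/m²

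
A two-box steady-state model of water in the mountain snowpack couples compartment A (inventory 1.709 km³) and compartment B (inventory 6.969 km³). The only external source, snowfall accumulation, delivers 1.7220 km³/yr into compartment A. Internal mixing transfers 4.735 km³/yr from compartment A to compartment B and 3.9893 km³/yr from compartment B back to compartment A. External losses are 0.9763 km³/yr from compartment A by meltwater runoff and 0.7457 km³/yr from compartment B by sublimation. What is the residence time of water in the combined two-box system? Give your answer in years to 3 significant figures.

5.04 yr

Treat the two boxes together as one reservoir: the mixing fluxes between them are internal recycling, so τ = ΣM / Σ(external losses).
M_total = 1.709 + 6.969 = 8.6780 km³.
ΣF_external_out = 0.9763 + 0.7457 = 1.7220 km³/yr.
τ = M_total / ΣF_ext = 8.6780 / 1.7220 = 5.039 yr.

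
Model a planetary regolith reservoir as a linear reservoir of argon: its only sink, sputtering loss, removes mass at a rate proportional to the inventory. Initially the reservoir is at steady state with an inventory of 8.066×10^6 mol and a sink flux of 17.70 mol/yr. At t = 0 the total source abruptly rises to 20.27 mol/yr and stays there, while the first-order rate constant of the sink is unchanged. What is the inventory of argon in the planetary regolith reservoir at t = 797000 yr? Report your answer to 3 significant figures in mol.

Residence time τ = M₀/F₀ = 455700 yr. The eventual steady state is M_∞ = M₀·(F₁/F₀) = 8.066×10^6 × 20.27/17.70 = 9.2372×10^6 mol.
The anomaly ΔM(t) = M(t) − M_∞ decays as ΔM₀·e^(−t/τ) with ΔM₀ = 8.066×10^6 − 9.2372×10^6 = −1.171×10^6 mol.
At t = 797000 yr, e^(−t/τ) = e^(−1.749) = 0.1740, so ΔM = −203700 mol and M = 9.2372×10^6 − 203700 = 9.0334×10^6 mol.

9.03×10^6 mol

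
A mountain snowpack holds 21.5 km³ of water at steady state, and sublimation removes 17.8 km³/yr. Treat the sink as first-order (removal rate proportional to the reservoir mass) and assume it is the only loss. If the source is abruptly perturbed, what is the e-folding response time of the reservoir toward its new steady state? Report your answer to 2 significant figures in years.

For a linear reservoir the response time equals the residence time τ = M/F.
τ = 21.5 / 17.8 = 1.208 yr.

1.2 yr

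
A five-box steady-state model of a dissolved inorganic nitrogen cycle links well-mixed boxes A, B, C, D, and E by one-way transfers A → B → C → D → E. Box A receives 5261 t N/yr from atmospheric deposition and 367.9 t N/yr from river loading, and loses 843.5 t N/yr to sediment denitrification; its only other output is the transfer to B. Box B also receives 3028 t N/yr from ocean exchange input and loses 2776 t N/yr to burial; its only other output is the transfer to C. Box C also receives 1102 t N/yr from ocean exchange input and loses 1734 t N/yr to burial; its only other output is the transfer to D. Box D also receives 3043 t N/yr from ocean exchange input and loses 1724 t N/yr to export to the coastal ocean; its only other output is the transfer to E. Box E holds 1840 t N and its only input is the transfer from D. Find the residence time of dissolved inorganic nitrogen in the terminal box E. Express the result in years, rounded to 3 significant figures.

Box A: F(A→B) = (5261 + 367.9) − 843.5 = 4785.4 t N/yr.
Box B: F(B→C) = (4785.4 + 3028) − 2776 = 5037.4 t N/yr.
Box C: F(C→D) = (5037.4 + 1102) − 1734 = 4405.4 t N/yr.
Box D: F(D→E) = (4405.4 + 3043) − 1724 = 5724.4 t N/yr.
Box E throughput = its input = 5724.4 t N/yr; τ = 1840 / 5724.4 = 0.3214 yr.

0.321 yr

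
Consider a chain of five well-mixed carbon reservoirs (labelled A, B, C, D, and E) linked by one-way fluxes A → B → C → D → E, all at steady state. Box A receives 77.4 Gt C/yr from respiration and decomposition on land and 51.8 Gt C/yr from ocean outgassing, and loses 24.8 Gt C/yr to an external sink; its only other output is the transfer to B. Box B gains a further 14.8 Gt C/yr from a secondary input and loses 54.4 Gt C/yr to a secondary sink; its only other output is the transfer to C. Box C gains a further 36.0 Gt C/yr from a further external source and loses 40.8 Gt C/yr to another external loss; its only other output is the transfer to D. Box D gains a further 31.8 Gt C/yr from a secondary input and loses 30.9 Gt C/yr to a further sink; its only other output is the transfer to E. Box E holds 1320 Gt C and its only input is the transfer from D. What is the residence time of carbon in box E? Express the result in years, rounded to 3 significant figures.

21.7 yr

Box A: F(A→B) = (77.4 + 51.8) − 24.8 = 104.40 Gt C/yr.
Box B: F(B→C) = (104.40 + 14.8) − 54.4 = 64.800 Gt C/yr.
Box C: F(C→D) = (64.800 + 36.0) − 40.8 = 60.000 Gt C/yr.
Box D: F(D→E) = (60.000 + 31.8) − 30.9 = 60.900 Gt C/yr.
Box E throughput = its input = 60.900 Gt C/yr; τ = 1320 / 60.900 = 21.67 yr.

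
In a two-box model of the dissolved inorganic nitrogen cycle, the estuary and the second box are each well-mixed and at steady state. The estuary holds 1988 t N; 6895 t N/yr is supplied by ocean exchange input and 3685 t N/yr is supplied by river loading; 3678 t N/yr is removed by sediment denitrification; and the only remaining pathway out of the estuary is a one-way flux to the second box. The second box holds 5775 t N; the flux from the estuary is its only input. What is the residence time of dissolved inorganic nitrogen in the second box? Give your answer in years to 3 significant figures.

Balance the estuary: ΣF_in = 6895 + 3685 = 10580 t N/yr.
Flux to the second box = ΣF_in − (3678) = 6902.0 t N/yr.
At steady state the output of the second box equals its input, 6902.0 t N/yr.
τ = M / F = 5775 / 6902.0 = 0.8367 yr.

0.837 yr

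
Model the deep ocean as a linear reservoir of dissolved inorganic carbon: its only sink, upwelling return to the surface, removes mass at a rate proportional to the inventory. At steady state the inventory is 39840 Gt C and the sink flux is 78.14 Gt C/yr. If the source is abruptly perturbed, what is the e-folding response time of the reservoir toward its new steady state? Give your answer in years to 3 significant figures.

510 yr

For a linear reservoir the response time equals the residence time τ = M/F.
τ = 39840 / 78.14 = 509.9 yr.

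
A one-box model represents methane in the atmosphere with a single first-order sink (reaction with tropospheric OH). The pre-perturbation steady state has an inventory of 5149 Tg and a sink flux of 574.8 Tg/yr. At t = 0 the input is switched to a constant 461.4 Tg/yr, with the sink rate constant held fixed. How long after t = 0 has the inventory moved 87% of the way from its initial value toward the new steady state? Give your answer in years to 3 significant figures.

τ = M₀/F₀ = 5149/574.8 = 8.958 yr.
The remaining gap fraction is e^(−t/τ); 87% covered ⇒ e^(−t/τ) = 0.130.
t = −τ ln(0.130) = 8.958 × 2.040 = 18.28 yr.

18.3 yr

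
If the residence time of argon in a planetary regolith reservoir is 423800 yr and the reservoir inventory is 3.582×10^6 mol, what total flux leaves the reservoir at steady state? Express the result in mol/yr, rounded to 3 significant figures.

F = M / τ = 3.582×10^6 / 423800 = 8.452 mol/yr.

8.45 mol/yr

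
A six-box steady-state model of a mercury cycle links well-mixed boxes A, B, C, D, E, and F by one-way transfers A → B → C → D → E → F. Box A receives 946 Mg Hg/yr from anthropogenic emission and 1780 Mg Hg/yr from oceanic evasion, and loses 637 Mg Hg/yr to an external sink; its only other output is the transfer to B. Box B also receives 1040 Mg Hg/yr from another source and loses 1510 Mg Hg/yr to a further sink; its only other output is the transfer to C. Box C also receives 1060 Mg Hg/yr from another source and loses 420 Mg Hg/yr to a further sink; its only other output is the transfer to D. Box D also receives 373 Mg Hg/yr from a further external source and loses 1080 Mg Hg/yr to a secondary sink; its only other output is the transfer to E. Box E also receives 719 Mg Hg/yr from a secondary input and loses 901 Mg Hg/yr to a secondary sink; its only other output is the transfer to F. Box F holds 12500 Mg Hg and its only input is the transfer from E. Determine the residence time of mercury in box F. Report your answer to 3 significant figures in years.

9.12 yr

Box A: F(A→B) = (946 + 1780) − 637 = 2089.0 Mg Hg/yr.
Box B: F(B→C) = (2089.0 + 1040) − 1510 = 1619.0 Mg Hg/yr.
Box C: F(C→D) = (1619.0 + 1060) − 420 = 2259.0 Mg Hg/yr.
Box D: F(D→E) = (2259.0 + 373) − 1080 = 1552.0 Mg Hg/yr.
Box E: F(E→F) = (1552.0 + 719) − 901 = 1370.0 Mg Hg/yr.
Box F throughput = its input = 1370.0 Mg Hg/yr; τ = 12500 / 1370.0 = 9.124 yr.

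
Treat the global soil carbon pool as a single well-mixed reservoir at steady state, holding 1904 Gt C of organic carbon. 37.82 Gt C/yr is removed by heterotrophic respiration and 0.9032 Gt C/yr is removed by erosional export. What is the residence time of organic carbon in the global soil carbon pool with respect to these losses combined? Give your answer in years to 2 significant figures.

49 yr

Total removal = 37.82 + 0.9032 = 38.723 Gt C/yr.
τ = M / ΣF_out = 1904 / 38.723 = 49.17 yr.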